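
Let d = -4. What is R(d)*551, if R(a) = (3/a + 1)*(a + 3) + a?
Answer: -9367/4 ≈ -2341.8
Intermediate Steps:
R(a) = a + (1 + 3/a)*(3 + a) (R(a) = (1 + 3/a)*(3 + a) + a = a + (1 + 3/a)*(3 + a))
R(d)*551 = (-4 + (3 - 4)²/(-4))*551 = (-4 - ¼*(-1)²)*551 = (-4 - ¼*1)*551 = (-4 - ¼)*551 = -17/4*551 = -9367/4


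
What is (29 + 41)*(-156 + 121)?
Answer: -2450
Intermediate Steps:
(29 + 41)*(-156 + 121) = 70*(-35) = -2450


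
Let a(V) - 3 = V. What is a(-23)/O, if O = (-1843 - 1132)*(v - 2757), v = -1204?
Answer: -4/2356795 ≈ -1.6972e-6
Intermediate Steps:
a(V) = 3 + V
O = 11783975 (O = (-1843 - 1132)*(-1204 - 2757) = -2975*(-3961) = 11783975)
a(-23)/O = (3 - 23)/11783975 = -20*1/11783975 = -4/2356795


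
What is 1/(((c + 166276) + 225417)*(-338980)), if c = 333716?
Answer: -1/245899142820 ≈ -4.0667e-12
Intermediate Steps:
1/(((c + 166276) + 225417)*(-338980)) = 1/(((333716 + 166276) + 225417)*(-338980)) = -1/338980/(499992 + 225417) = -1/338980/725409 = (1/725409)*(-1/338980) = -1/245899142820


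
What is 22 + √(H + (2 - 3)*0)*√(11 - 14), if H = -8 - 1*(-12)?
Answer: 22 + 2*I*√3 ≈ 22.0 + 3.4641*I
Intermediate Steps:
H = 4 (H = -8 + 12 = 4)
22 + √(H + (2 - 3)*0)*√(11 - 14) = 22 + √(4 + (2 - 3)*0)*√(11 - 14) = 22 + √(4 - 1*0)*√(-3) = 22 + √(4 + 0)*(I*√3) = 22 + √4*(I*√3) = 22 + 2*(I*√3) = 22 + 2*I*√3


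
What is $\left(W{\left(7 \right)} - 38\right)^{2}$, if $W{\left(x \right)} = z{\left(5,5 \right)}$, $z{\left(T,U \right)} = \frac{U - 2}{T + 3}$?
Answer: $\frac{90601}{64} \approx 1415.6$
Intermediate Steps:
$z{\left(T,U \right)} = \frac{-2 + U}{3 + T}$
$W{\left(x \right)} = \frac{3}{8}$ ($W{\left(x \right)} = \frac{-2 + 5}{3 + 5} = \frac{1}{8} \cdot 3 = \frac{3}{8}$)
$\left(W{\left(7 \right)} - 38\right)^{2} = \left(\frac{3}{8} - 38\right)^{2} = \left(- \frac{301}{8}\right)^{2} = \frac{90601}{64}$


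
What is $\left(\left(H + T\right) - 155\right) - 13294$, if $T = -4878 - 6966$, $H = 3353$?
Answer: $-21940$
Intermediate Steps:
$T = -11844$
$\left(\left(H + T\right) - 155\right) - 13294 = \left(\left(3353 - 11844\right) - 155\right) - 13294 = \left(-8491 - 155\right) - 13294 = -8646 - 13294 = -21940$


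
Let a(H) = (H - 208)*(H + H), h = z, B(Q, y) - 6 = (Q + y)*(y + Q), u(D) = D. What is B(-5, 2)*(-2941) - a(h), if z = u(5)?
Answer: -42085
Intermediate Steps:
z = 5
B(Q, y) = 6 + (Q + y)² (B(Q, y) = 6 + (Q + y)*(y + Q) = 6 + (Q + y)*(Q + y) = 6 + (Q + y)²)
h = 5
a(H) = 2*H*(-208 + H) (a(H) = (-208 + H)*(2*H) = 2*H*(-208 + H))
B(-5, 2)*(-2941) - a(h) = (6 + (-5 + 2)²)*(-2941) - 2*5*(-208 + 5) = (6 + (-3)²)*(-2941) - 2*5*(-203) = (6 + 9)*(-2941) - 1*(-2030) = 15*(-2941) + 2030 = -44115 + 2030 = -42085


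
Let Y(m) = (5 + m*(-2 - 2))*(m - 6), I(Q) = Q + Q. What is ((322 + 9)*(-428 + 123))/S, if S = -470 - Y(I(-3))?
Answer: 1655/2 ≈ 827.50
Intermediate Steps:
I(Q) = 2*Q
Y(m) = (-6 + m)*(5 - 4*m) (Y(m) = (5 + m*(-4))*(-6 + m) = (5 - 4*m)*(-6 + m) = (-6 + m)*(5 - 4*m))
S = -122 (S = -470 - (-30 - 4*(2*(-3))**2 + 29*(2*(-3))) = -470 - (-30 - 4*(-6)**2 + 29*(-6)) = -470 - (-30 - 4*36 - 174) = -470 - (-30 - 144 - 174) = -470 - 1*(-348) = -470 + 348 = -122)
((322 + 9)*(-428 + 123))/S = ((322 + 9)*(-428 + 123))/(-122) = (331*(-305))*(-1/122) = -100955*(-1/122) = 1655/2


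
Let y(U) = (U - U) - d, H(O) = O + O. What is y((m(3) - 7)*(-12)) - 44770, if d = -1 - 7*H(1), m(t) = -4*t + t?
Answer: -44755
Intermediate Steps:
m(t) = -3*t
H(O) = 2*O
d = -15 (d = -1 - 14 = -15)
y(U) = 15 (y(U) = (U - U) - 1*(-15) = 0 + 15 = 15)
y((m(3) - 7)*(-12)) - 44770 = 15 - 44770 = -44755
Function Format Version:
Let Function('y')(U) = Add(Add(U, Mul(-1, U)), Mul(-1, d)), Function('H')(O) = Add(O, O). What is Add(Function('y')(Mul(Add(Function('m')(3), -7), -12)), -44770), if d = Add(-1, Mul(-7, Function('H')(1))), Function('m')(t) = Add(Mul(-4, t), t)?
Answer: -44755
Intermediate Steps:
Function('m')(t) = Mul(-3, t)
Function('H')(O) = Mul(2, O)
d = -15 (d = Add(-1, Mul(-7, Mul(2, 1))) = Add(-1, Mul(-7, 2)) = Add(-1, -14) = -15)
Function('y')(U) = 15 (Function('y')(U) = Add(Add(U, Mul(-1, U)), Mul(-1, -15)) = Add(0, 15) = 15)
Add(Function('y')(Mul(Add(Function('m')(3), -7), -12)), -44770) = Add(15, -44770) = -44755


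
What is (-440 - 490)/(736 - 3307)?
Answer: 310/857 ≈ 0.36173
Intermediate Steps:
(-440 - 490)/(736 - 3307) = -930/(-2571) = -930*(-1/2571) = 310/857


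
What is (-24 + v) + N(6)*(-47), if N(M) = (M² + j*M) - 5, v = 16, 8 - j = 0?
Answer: -3721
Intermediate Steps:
j = 8 (j = 8 - 1*0 = 8 + 0 = 8)
N(M) = -5 + M² + 8*M (N(M) = (M² + 8*M) - 5 = -5 + M² + 8*M)
(-24 + v) + N(6)*(-47) = (-24 + 16) + (-5 + 6² + 8*6)*(-47) = -8 + (-5 + 36 + 48)*(-47) = -8 + 79*(-47) = -8 - 3713 = -3721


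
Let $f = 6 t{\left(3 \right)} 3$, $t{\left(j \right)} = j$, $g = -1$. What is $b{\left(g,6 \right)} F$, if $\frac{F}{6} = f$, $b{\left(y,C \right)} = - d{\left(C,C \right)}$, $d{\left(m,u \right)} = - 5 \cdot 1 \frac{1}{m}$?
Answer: $270$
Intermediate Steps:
$d{\left(m,u \right)} = - \frac{5}{m}$
$f = 54$ ($f = 6 \cdot 3 \cdot 3 = 18 \cdot 3 = 54$)
$b{\left(y,C \right)} = \frac{5}{C}$ ($b{\left(y,C \right)} = - \frac{-5}{C} = \frac{5}{C}$)
$F = 324$ ($F = 6 \cdot 54 = 324$)
$b{\left(g,6 \right)} F = \frac{5}{6} \cdot 324 = 270$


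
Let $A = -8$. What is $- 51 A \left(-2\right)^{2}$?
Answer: $1632$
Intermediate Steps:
$- 51 A \left(-2\right)^{2} = \left(-51\right) \left(-8\right) \left(-2\right)^{2} = 408 \cdot 4 = 1632$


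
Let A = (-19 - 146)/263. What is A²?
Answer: 27225/69169 ≈ 0.39360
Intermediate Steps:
A = -165/263 (A = -165*1/263 = -165/263 ≈ -0.62738)
A² = (-165/263)² = 27225/69169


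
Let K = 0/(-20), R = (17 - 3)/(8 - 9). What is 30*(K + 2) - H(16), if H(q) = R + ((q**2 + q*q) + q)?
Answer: -454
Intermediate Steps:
R = -14 (R = 14/(-1) = 14*(-1) = -14)
K = 0 (K = 0*(-1/20) = 0)
H(q) = -14 + q + 2*q**2 (H(q) = -14 + ((q**2 + q*q) + q) = -14 + ((q**2 + q**2) + q) = -14 + (2*q**2 + q) = -14 + (q + 2*q**2) = -14 + q + 2*q**2)
30*(K + 2) - H(16) = 30*(0 + 2) - (-14 + 16 + 2*16**2) = 30*2 - (-14 + 16 + 2*256) = 60 - (-14 + 16 + 512) = 60 - 1*514 = 60 - 514 = -454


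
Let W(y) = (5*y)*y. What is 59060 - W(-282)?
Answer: -338560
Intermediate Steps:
W(y) = 5*y²
59060 - W(-282) = 59060 - 5*(-282)² = 59060 - 5*79524 = 59060 - 1*397620 = 59060 - 397620 = -338560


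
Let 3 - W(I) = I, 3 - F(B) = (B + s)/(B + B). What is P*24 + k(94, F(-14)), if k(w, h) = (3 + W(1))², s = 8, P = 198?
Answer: 4777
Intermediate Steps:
F(B) = 3 - (8 + B)/(2*B) (F(B) = 3 - (B + 8)/(B + B) = 3 - (8 + B)/(2*B))
W(I) = 3 - I
k(w, h) = 25 (k(w, h) = (3 + (3 - 1*1))² = (3 + (3 - 1))² = (3 + 2)² = 5² = 25)
P*24 + k(94, F(-14)) = 198*24 + 25 = 4752 + 25 = 4777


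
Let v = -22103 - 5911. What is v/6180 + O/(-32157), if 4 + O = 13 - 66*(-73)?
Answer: -51704281/11040570 ≈ -4.6831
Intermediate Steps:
O = 4827 (O = -4 + (13 - 66*(-73)) = -4 + (13 + 4818) = -4 + 4831 = 4827)
v = -28014
v/6180 + O/(-32157) = -28014/6180 + 4827/(-32157) = -28014*1/6180 + 4827*(-1/32157) = -4669/1030 - 1609/10719 = -51704281/11040570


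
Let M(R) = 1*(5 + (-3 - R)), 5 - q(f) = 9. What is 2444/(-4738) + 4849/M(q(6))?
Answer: 11479949/14214 ≈ 807.65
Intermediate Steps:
q(f) = -4 (q(f) = 5 - 1*9 = 5 - 9 = -4)
M(R) = 2 - R (M(R) = 1*(2 - R) = 2 - R)
2444/(-4738) + 4849/M(q(6)) = 2444/(-4738) + 4849/(2 - 1*(-4)) = 2444*(-1/4738) + 4849/(2 + 4) = -1222/2369 + 4849/6 = 11479949/14214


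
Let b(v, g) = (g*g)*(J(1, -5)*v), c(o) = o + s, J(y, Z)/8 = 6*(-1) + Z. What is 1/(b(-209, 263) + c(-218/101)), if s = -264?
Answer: 101/128487754166 ≈ 7.8607e-10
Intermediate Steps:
J(y, Z) = -48 + 8*Z (J(y, Z) = 8*(6*(-1) + Z) = 8*(-6 + Z) = -48 + 8*Z)
c(o) = -264 + o (c(o) = o - 264 = -264 + o)
b(v, g) = -88*v*g² (b(v, g) = (g*g)*((-48 + 8*(-5))*v) = g²*((-48 - 40)*v) = g²*(-88*v) = -88*v*g²)
1/(b(-209, 263) + c(-218/101)) = 1/(-88*(-209)*263² + (-264 - 218/101)) = 1/(-88*(-209)*69169 + (-264 - 218*1/101)) = 1/(1272156248 + (-264 - 218/101)) = 1/(1272156248 - 26882/101) = 1/(128487754166/101) = 101/128487754166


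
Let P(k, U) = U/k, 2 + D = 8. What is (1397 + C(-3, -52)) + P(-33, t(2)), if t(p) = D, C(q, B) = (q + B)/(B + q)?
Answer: 15376/11 ≈ 1397.8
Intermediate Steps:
C(q, B) = 1 (C(q, B) = (B + q)/(B + q) = 1)
D = 6 (D = -2 + 8 = 6)
t(p) = 6
(1397 + C(-3, -52)) + P(-33, t(2)) = (1397 + 1) + 6/(-33) = 1398 + 6*(-1/33) = 1398 - 2/11 = 15376/11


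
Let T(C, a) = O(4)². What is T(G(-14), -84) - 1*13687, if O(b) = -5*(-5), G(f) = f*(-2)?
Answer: -13062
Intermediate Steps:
G(f) = -2*f
O(b) = 25
T(C, a) = 625 (T(C, a) = 25² = 625)
T(G(-14), -84) - 1*13687 = 625 - 1*13687 = 625 - 13687 = -13062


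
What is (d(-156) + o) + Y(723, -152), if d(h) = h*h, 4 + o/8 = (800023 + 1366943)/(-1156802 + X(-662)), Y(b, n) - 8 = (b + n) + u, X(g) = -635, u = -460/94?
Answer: 1352542739211/54399539 ≈ 24863.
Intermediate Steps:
u = -230/47 (u = -460*1/94 = -230/47 ≈ -4.8936)
Y(b, n) = 146/47 + b + n (Y(b, n) = 8 + ((b + n) - 230/47) = 8 + (-230/47 + b + n) = 146/47 + b + n)
o = -54373712/1157437 (o = -32 + 8*((800023 + 1366943)/(-1156802 - 635)) = -32 + 8*(2166966/(-1157437)) = -32 + 8*(2166966*(-1/1157437)) = -32 + 8*(-2166966/1157437) = -32 - 17335728/1157437 = -54373712/1157437 ≈ -46.978)
d(h) = h²
(d(-156) + o) + Y(723, -152) = ((-156)² - 54373712/1157437) + (146/47 + 723 - 152) = (24336 - 54373712/1157437) + 26983/47 = 28113013120/1157437 + 26983/47 = 1352542739211/54399539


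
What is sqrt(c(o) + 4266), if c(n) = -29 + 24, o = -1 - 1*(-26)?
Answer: sqrt(4261) ≈ 65.276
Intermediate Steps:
o = 25 (o = -1 + 26 = 25)
c(n) = -5
sqrt(c(o) + 4266) = sqrt(-5 + 4266) = sqrt(4261)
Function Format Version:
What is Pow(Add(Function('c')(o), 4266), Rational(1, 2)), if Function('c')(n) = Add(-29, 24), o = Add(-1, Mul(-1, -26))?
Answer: Pow(4261, Rational(1, 2)) ≈ 65.276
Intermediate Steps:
o = 25 (o = Add(-1, 26) = 25)
Function('c')(n) = -5
Pow(Add(Function('c')(o), 4266), Rational(1, 2)) = Pow(Add(-5, 4266), Rational(1, 2)) = Pow(4261, Rational(1, 2))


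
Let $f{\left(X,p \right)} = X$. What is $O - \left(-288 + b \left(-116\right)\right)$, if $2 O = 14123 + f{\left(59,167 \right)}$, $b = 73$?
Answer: $15847$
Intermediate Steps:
$O = 7091$ ($O = \frac{14123 + 59}{2} = \frac{1}{2} \cdot 14182 = 7091$)
$O - \left(-288 + b \left(-116\right)\right) = 7091 - \left(-288 + 73 \left(-116\right)\right) = 7091 - \left(-288 - 8468\right) = 7091 - -8756 = 7091 + 8756 = 15847$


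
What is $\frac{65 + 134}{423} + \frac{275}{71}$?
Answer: $\frac{130454}{30033} \approx 4.3437$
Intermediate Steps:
$\frac{65 + 134}{423} + \frac{275}{71} = 199 \cdot \frac{1}{423} + 275 \cdot \frac{1}{71} = \frac{199}{423} + \frac{275}{71} = \frac{130454}{30033}$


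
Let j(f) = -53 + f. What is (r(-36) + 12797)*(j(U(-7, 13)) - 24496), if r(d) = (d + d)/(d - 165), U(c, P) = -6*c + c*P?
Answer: -21090890954/67 ≈ -3.1479e+8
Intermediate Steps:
U(c, P) = -6*c + P*c
r(d) = 2*d/(-165 + d) (r(d) = (2*d)/(-165 + d) = 2*d/(-165 + d))
(r(-36) + 12797)*(j(U(-7, 13)) - 24496) = (2*(-36)/(-165 - 36) + 12797)*((-53 - 7*(-6 + 13)) - 24496) = (2*(-36)/(-201) + 12797)*((-53 - 7*7) - 24496) = (2*(-36)*(-1/201) + 12797)*((-53 - 49) - 24496) = (24/67 + 12797)*(-102 - 24496) = (857423/67)*(-24598) = -21090890954/67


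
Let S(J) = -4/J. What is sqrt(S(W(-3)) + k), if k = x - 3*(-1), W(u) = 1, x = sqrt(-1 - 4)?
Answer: sqrt(-1 + I*sqrt(5)) ≈ 0.85132 + 1.3133*I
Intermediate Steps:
x = I*sqrt(5) (x = sqrt(-5) = I*sqrt(5) ≈ 2.2361*I)
k = 3 + I*sqrt(5) (k = I*sqrt(5) - 3*(-1) = I*sqrt(5) + 3 = 3 + I*sqrt(5) ≈ 3.0 + 2.2361*I)
sqrt(S(W(-3)) + k) = sqrt(-4/1 + (3 + I*sqrt(5))) = sqrt(-4*1 + (3 + I*sqrt(5))) = sqrt(-4 + (3 + I*sqrt(5))) = sqrt(-1 + I*sqrt(5))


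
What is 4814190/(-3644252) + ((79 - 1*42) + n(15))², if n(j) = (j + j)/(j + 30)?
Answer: 23245063039/16399134 ≈ 1417.5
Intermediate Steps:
n(j) = 2*j/(30 + j) (n(j) = (2*j)/(30 + j) = 2*j/(30 + j))
4814190/(-3644252) + ((79 - 1*42) + n(15))² = 4814190/(-3644252) + ((79 - 1*42) + 2*15/(30 + 15))² = 4814190*(-1/3644252) + ((79 - 42) + 2*15/45)² = -2407095/1822126 + (37 + 2*15*(1/45))² = -2407095/1822126 + (37 + ⅔)² = -2407095/1822126 + (113/3)² = -2407095/1822126 + 12769/9 = 23245063039/16399134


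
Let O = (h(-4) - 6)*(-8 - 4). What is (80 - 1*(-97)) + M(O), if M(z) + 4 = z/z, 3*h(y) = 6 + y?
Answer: 174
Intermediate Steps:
h(y) = 2 + y/3 (h(y) = (6 + y)/3 = 2 + y/3)
O = 64 (O = ((2 + (⅓)*(-4)) - 6)*(-8 - 4) = ((2 - 4/3) - 6)*(-12) = (⅔ - 6)*(-12) = -16/3*(-12) = 64)
M(z) = -3 (M(z) = -4 + z/z = -4 + 1 = -3)
(80 - 1*(-97)) + M(O) = (80 - 1*(-97)) - 3 = (80 + 97) - 3 = 177 - 3 = 174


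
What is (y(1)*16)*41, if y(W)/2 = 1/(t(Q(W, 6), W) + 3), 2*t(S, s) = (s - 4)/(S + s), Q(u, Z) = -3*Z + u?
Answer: 41984/99 ≈ 424.08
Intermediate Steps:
Q(u, Z) = u - 3*Z
t(S, s) = (-4 + s)/(2*(S + s)) (t(S, s) = ((s - 4)/(S + s))/2 = ((-4 + s)/(S + s))/2 = (-4 + s)/(2*(S + s)))
y(W) = 2/(3 + (-2 + W/2)/(-18 + 2*W)) (y(W) = 2/((-2 + W/2)/((W - 3*6) + W) + 3) = 2/((-2 + W/2)/((W - 18) + W) + 3) = 2/((-2 + W/2)/((-18 + W) + W) + 3) = 2/((-2 + W/2)/(-18 + 2*W) + 3) = 2/(3 + (-2 + W/2)/(-18 + 2*W)))
(y(1)*16)*41 = ((8*(-9 + 1)/(-112 + 13*1))*16)*41 = ((8*(-8)/(-112 + 13))*16)*41 = ((8*(-8)/(-99))*16)*41 = ((8*(-1/99)*(-8))*16)*41 = ((64/99)*16)*41 = (1024/99)*41 = 41984/99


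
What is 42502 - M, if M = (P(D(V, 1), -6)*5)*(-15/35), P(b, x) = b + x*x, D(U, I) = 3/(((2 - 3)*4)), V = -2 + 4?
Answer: 1192171/28 ≈ 42578.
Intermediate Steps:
V = 2
D(U, I) = -¾ (D(U, I) = 3/((-1*4)) = 3/(-4) = 3*(-¼) = -¾)
P(b, x) = b + x²
M = -2115/28 (M = ((-¾ + (-6)²)*5)*(-15/35) = ((-¾ + 36)*5)*(-15*1/35) = ((141/4)*5)*(-3/7) = (705/4)*(-3/7) = -2115/28 ≈ -75.536)
42502 - M = 42502 - 1*(-2115/28) = 42502 + 2115/28 = 1192171/28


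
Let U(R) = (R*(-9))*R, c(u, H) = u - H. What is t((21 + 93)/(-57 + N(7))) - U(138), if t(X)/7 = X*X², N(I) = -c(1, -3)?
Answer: 38893264668/226981 ≈ 1.7135e+5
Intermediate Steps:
N(I) = -4 (N(I) = -(1 - 1*(-3)) = -(1 + 3) = -1*4 = -4)
U(R) = -9*R² (U(R) = (-9*R)*R = -9*R²)
t(X) = 7*X³ (t(X) = 7*(X*X²) = 7*X³)
t((21 + 93)/(-57 + N(7))) - U(138) = 7*((21 + 93)/(-57 - 4))³ - (-9)*138² = 7*(114/(-61))³ - (-9)*19044 = 7*(114*(-1/61))³ - 1*(-171396) = 7*(-114/61)³ + 171396 = 7*(-1481544/226981) + 171396 = -10370808/226981 + 171396 = 38893264668/226981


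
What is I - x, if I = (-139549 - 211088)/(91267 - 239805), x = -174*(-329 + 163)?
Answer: -4290020955/148538 ≈ -28882.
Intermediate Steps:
x = 28884 (x = -174*(-166) = 28884)
I = 350637/148538 (I = -350637/(-148538) = -350637*(-1/148538) = 350637/148538 ≈ 2.3606)
I - x = 350637/148538 - 1*28884 = 350637/148538 - 28884 = -4290020955/148538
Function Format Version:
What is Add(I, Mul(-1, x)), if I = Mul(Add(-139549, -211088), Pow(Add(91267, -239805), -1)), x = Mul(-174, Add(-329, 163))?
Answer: Rational(-4290020955, 148538) ≈ -28882.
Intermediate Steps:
x = 28884 (x = Mul(-174, -166) = 28884)
I = Rational(350637, 148538) (I = Mul(-350637, Pow(-148538, -1)) = Mul(-350637, Rational(-1, 148538)) = Rational(350637, 148538) ≈ 2.3606)
Add(I, Mul(-1, x)) = Add(Rational(350637, 148538), Mul(-1, 28884)) = Add(Rational(350637, 148538), -28884) = Rational(-4290020955, 148538)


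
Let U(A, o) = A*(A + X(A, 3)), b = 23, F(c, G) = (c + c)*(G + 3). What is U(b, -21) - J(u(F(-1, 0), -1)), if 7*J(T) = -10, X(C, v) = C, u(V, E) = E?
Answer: 7416/7 ≈ 1059.4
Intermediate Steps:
F(c, G) = 2*c*(3 + G) (F(c, G) = (2*c)*(3 + G) = 2*c*(3 + G))
J(T) = -10/7 (J(T) = (1/7)*(-10) = -10/7)
U(A, o) = 2*A**2 (U(A, o) = A*(A + A) = A*(2*A) = 2*A**2)
U(b, -21) - J(u(F(-1, 0), -1)) = 2*23**2 - 1*(-10/7) = 2*529 + 10/7 = 1058 + 10/7 = 7416/7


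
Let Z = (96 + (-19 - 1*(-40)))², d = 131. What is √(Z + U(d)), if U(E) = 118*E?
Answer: √29147 ≈ 170.72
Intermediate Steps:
Z = 13689 (Z = (96 + (-19 + 40))² = (96 + 21)² = 117² = 13689)
√(Z + U(d)) = √(13689 + 118*131) = √(13689 + 15458) = √29147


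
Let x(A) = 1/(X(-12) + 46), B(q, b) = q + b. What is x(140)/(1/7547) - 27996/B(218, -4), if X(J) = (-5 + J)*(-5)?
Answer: -1026209/14017 ≈ -73.212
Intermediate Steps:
X(J) = 25 - 5*J
B(q, b) = b + q
x(A) = 1/131 (x(A) = 1/((25 - 5*(-12)) + 46) = 1/((25 + 60) + 46) = 1/(85 + 46) = 1/131)
x(140)/(1/7547) - 27996/B(218, -4) = 1/(131*(1/7547)) - 27996/(-4 + 218) = 1/(131*(1/7547)) - 27996/214 = (1/131)*7547 - 27996*1/214 = 7547/131 - 13998/107 = -1026209/14017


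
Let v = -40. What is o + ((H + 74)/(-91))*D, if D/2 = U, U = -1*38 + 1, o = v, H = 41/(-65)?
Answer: 116306/5915 ≈ 19.663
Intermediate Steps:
H = -41/65 (H = 41*(-1/65) = -41/65 ≈ -0.63077)
o = -40
U = -37 (U = -38 + 1 = -37)
D = -74 (D = 2*(-37) = -74)
o + ((H + 74)/(-91))*D = -40 + ((-41/65 + 74)/(-91))*(-74) = -40 + ((4769/65)*(-1/91))*(-74) = -40 - 4769/5915*(-74) = -40 + 352906/5915 = 116306/5915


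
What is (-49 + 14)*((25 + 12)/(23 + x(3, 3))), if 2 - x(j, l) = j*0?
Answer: -259/5 ≈ -51.800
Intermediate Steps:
x(j, l) = 2 (x(j, l) = 2 - j*0 = 2 - 1*0 = 2 + 0 = 2)
(-49 + 14)*((25 + 12)/(23 + x(3, 3))) = (-49 + 14)*((25 + 12)/(23 + 2)) = -1295/25 = -35*37/25 = -259/5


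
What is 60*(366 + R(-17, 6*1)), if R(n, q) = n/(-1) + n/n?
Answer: 23040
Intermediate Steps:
R(n, q) = 1 - n (R(n, q) = n*(-1) + 1 = -n + 1 = 1 - n)
60*(366 + R(-17, 6*1)) = 60*(366 + (1 - 1*(-17))) = 60*(366 + (1 + 17)) = 60*(366 + 18) = 60*384 = 23040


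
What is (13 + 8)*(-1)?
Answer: -21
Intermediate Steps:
(13 + 8)*(-1) = 21*(-1) = -21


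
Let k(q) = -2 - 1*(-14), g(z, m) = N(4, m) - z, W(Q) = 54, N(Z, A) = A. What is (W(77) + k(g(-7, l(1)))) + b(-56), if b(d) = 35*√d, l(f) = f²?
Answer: 66 + 70*I*√14 ≈ 66.0 + 261.92*I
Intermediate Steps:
g(z, m) = m - z
k(q) = 12 (k(q) = -2 + 14 = 12)
(W(77) + k(g(-7, l(1)))) + b(-56) = (54 + 12) + 35*√(-56) = 66 + 35*(2*I*√14) = 66 + 70*I*√14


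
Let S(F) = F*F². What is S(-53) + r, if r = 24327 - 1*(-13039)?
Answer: -111511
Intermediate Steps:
r = 37366 (r = 24327 + 13039 = 37366)
S(F) = F³
S(-53) + r = (-53)³ + 37366 = -148877 + 37366 = -111511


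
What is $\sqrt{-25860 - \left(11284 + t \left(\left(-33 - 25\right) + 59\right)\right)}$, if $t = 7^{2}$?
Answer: $i \sqrt{37193} \approx 192.85 i$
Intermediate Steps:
$t = 49$
$\sqrt{-25860 - \left(11284 + t \left(\left(-33 - 25\right) + 59\right)\right)} = \sqrt{-25860 - \left(11284 + 49 \left(\left(-33 - 25\right) + 59\right)\right)} = \sqrt{-25860 - \left(11284 + 49 \left(-58 + 59\right)\right)} = \sqrt{-25860 - \left(11284 + 49 \cdot 1\right)} = \sqrt{-25860 - 11333} = \sqrt{-37193} = i \sqrt{37193}$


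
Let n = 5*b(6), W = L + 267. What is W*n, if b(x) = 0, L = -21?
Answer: 0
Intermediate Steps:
W = 246 (W = -21 + 267 = 246)
n = 0 (n = 5*0 = 0)
W*n = 246*0 = 0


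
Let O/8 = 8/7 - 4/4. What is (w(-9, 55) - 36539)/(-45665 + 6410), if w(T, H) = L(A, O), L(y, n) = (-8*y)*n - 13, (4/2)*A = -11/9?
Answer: 2302424/2473065 ≈ 0.93100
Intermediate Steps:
A = -11/18 (A = (-11/9)/2 = (-11*1/9)/2 = (1/2)*(-11/9) = -11/18 ≈ -0.61111)
O = 8/7 (O = 8*(8/7 - 4/4) = 8*(8*(1/7) - 4*1/4) = 8*(8/7 - 1) = 8*(1/7) = 8/7 ≈ 1.1429)
L(y, n) = -13 - 8*n*y (L(y, n) = -8*n*y - 13 = -13 - 8*n*y)
w(T, H) = -467/63 (w(T, H) = -13 - 8*8/7*(-11/18) = -13 + 352/63 = -467/63)
(w(-9, 55) - 36539)/(-45665 + 6410) = (-467/63 - 36539)/(-45665 + 6410) = -2302424/63/(-39255) = -2302424/63*(-1/39255) = 2302424/2473065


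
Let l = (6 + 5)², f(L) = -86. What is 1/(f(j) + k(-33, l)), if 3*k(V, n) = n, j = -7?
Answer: -3/137 ≈ -0.021898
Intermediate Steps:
l = 121 (l = 11² = 121)
k(V, n) = n/3
1/(f(j) + k(-33, l)) = 1/(-86 + (⅓)*121) = 1/(-86 + 121/3) = 1/(-137/3) = -3/137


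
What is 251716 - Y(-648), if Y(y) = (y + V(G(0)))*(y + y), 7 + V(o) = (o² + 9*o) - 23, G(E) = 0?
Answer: -626972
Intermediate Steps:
V(o) = -30 + o² + 9*o (V(o) = -7 + ((o² + 9*o) - 23) = -7 + (-23 + o² + 9*o) = -30 + o² + 9*o)
Y(y) = 2*y*(-30 + y) (Y(y) = (y + (-30 + 0² + 9*0))*(y + y) = (y + (-30 + 0 + 0))*(2*y) = (y - 30)*(2*y) = (-30 + y)*(2*y) = 2*y*(-30 + y))
251716 - Y(-648) = 251716 - 2*(-648)*(-30 - 648) = 251716 - 2*(-648)*(-678) = 251716 - 1*878688 = 251716 - 878688 = -626972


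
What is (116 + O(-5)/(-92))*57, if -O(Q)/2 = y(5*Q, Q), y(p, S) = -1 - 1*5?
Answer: 151905/23 ≈ 6604.6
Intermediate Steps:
y(p, S) = -6 (y(p, S) = -1 - 5 = -6)
O(Q) = 12 (O(Q) = -2*(-6) = 12)
(116 + O(-5)/(-92))*57 = (116 + 12/(-92))*57 = (116 + 12*(-1/92))*57 = (116 - 3/23)*57 = (2665/23)*57 = 151905/23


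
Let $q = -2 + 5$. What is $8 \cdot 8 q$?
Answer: $192$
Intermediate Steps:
$q = 3$
$8 \cdot 8 q = 8 \cdot 8 \cdot 3 = 64 \cdot 3 = 192$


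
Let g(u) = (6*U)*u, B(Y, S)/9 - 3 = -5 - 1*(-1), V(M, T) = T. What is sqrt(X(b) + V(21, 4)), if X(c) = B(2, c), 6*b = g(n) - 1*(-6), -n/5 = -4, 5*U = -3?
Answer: I*sqrt(5) ≈ 2.2361*I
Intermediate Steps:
U = -3/5 (U = (1/5)*(-3) = -3/5 ≈ -0.60000)
n = 20 (n = -5*(-4) = 20)
B(Y, S) = -9 (B(Y, S) = 27 + 9*(-5 - 1*(-1)) = 27 + 9*(-5 + 1) = 27 + 9*(-4) = 27 - 36 = -9)
g(u) = -18*u/5 (g(u) = (6*(-3/5))*u = -18*u/5)
b = -11 (b = (-18/5*20 - 1*(-6))/6 = (-72 + 6)/6 = (1/6)*(-66) = -11)
X(c) = -9
sqrt(X(b) + V(21, 4)) = sqrt(-9 + 4) = sqrt(-5) = I*sqrt(5)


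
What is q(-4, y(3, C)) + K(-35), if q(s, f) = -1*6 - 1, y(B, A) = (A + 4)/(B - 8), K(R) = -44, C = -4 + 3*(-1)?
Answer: -51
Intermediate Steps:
C = -7 (C = -4 - 3 = -7)
y(B, A) = (4 + A)/(-8 + B)
q(s, f) = -7 (q(s, f) = -6 - 1 = -7)
q(-4, y(3, C)) + K(-35) = -7 - 44 = -51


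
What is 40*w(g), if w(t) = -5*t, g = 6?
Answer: -1200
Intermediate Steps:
40*w(g) = 40*(-5*6) = 40*(-30) = -1200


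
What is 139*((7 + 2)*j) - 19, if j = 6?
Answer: 7487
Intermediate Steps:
139*((7 + 2)*j) - 19 = 139*((7 + 2)*6) - 19 = 139*(9*6) - 19 = 139*54 - 19 = 7506 - 19 = 7487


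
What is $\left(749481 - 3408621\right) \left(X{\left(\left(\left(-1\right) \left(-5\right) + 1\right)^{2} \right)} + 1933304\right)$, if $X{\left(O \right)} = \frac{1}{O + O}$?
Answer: $- \frac{10281852070985}{2} \approx -5.1409 \cdot 10^{12}$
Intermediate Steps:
$X{\left(O \right)} = \frac{1}{2 O}$
$\left(749481 - 3408621\right) \left(X{\left(\left(\left(-1\right) \left(-5\right) + 1\right)^{2} \right)} + 1933304\right) = \left(749481 - 3408621\right) \left(\frac{1}{2 \left(\left(-1\right) \left(-5\right) + 1\right)^{2}} + 1933304\right) = - 2659140 \left(\frac{1}{2 \left(5 + 1\right)^{2}} + 1933304\right) = - 2659140 \left(\frac{1}{2 \cdot 6^{2}} + 1933304\right) = - 2659140 \left(\frac{1}{2 \cdot 36} + 1933304\right) = - 2659140 \left(\frac{1}{2} \cdot \frac{1}{36} + 1933304\right) = - 2659140 \left(\frac{1}{72} + 1933304\right) = \left(-2659140\right) \frac{139197889}{72} = - \frac{10281852070985}{2}$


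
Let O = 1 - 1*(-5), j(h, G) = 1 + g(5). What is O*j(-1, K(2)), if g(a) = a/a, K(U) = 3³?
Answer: 12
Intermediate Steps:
K(U) = 27
g(a) = 1
j(h, G) = 2 (j(h, G) = 1 + 1 = 2)
O = 6 (O = 1 + 5 = 6)
O*j(-1, K(2)) = 6*2 = 12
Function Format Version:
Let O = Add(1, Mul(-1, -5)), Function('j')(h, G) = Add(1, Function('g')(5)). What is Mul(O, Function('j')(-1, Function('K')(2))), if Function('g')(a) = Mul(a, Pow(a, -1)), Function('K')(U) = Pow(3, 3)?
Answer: 12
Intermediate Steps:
Function('K')(U) = 27
Function('g')(a) = 1
Function('j')(h, G) = 2 (Function('j')(h, G) = Add(1, 1) = 2)
O = 6 (O = Add(1, 5) = 6)
Mul(O, Function('j')(-1, Function('K')(2))) = Mul(6, 2) = 12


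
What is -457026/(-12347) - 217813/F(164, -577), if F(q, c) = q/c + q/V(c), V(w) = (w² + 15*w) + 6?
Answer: 125806236450898688/163867198581 ≈ 7.6773e+5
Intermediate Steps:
V(w) = 6 + w² + 15*w
F(q, c) = q/c + q/(6 + c² + 15*c)
-457026/(-12347) - 217813/F(164, -577) = -457026/(-12347) - 217813*(-577*(6 + (-577)² + 15*(-577))/(164*(6 + (-577)² + 16*(-577)))) = -457026*(-1/12347) - 217813*(-577*(6 + 332929 - 8655)/(164*(6 + 332929 - 9232))) = 457026/12347 - 217813/(164*(-1/577)*323703/324280) = 457026/12347 - 217813/(164*(-1/577)*(1/324280)*323703) = 457026/12347 - 217813/(-13271823/46777390) = 457026/12347 - 217813*(-46777390/13271823) = 457026/12347 + 10188723648070/13271823 = 125806236450898688/163867198581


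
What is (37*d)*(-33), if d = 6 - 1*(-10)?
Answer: -19536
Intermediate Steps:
d = 16 (d = 6 + 10 = 16)
(37*d)*(-33) = (37*16)*(-33) = 592*(-33) = -19536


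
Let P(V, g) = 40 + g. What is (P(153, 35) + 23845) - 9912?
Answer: 14008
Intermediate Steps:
(P(153, 35) + 23845) - 9912 = ((40 + 35) + 23845) - 9912 = (75 + 23845) - 9912 = 23920 - 9912 = 14008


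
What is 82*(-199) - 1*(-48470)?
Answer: 32152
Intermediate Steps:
82*(-199) - 1*(-48470) = -16318 + 48470 = 32152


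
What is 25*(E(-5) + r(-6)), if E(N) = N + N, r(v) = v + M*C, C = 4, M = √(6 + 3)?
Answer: -100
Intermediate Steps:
M = 3 (M = √9 = 3)
r(v) = 12 + v (r(v) = v + 3*4 = v + 12 = 12 + v)
E(N) = 2*N
25*(E(-5) + r(-6)) = 25*(2*(-5) + (12 - 6)) = 25*(-10 + 6) = 25*(-4) = -100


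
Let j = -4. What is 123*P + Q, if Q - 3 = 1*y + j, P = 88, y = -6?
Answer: 10817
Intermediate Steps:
Q = -7 (Q = 3 + (1*(-6) - 4) = 3 + (-6 - 4) = 3 - 10 = -7)
123*P + Q = 123*88 - 7 = 10824 - 7 = 10817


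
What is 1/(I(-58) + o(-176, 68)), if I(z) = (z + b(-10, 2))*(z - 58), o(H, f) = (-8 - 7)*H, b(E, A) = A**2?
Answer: 1/8904 ≈ 0.00011231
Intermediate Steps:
o(H, f) = -15*H
I(z) = (-58 + z)*(4 + z) (I(z) = (z + 2**2)*(z - 58) = (z + 4)*(-58 + z) = (4 + z)*(-58 + z) = (-58 + z)*(4 + z))
1/(I(-58) + o(-176, 68)) = 1/((-232 + (-58)**2 - 54*(-58)) - 15*(-176)) = 1/((-232 + 3364 + 3132) + 2640) = 1/(6264 + 2640) = 1/8904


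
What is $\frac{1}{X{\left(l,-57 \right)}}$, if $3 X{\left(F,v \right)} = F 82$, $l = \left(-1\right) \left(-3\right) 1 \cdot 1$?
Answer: $\frac{1}{82} \approx 0.012195$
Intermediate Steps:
$l = 3$ ($l = 3 \cdot 1 = 3$)
$X{\left(F,v \right)} = \frac{82 F}{3}$ ($X{\left(F,v \right)} = \frac{F 82}{3} = \frac{82 F}{3}$)
$\frac{1}{X{\left(l,-57 \right)}} = \frac{1}{\frac{82}{3} \cdot 3} = \frac{1}{82}$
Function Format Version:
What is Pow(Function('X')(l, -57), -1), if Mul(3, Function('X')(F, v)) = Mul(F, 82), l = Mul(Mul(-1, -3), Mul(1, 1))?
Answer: Rational(1, 82) ≈ 0.012195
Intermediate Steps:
l = 3 (l = Mul(3, 1) = 3)
Function('X')(F, v) = Mul(Rational(82, 3), F) (Function('X')(F, v) = Mul(Rational(1, 3), Mul(F, 82)) = Mul(Rational(1, 3), Mul(82, F)) = Mul(Rational(82, 3), F))
Pow(Function('X')(l, -57), -1) = Pow(Mul(Rational(82, 3), 3), -1) = Pow(82, -1) = Rational(1, 82)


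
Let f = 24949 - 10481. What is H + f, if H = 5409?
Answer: 19877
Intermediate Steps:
f = 14468
H + f = 5409 + 14468 = 19877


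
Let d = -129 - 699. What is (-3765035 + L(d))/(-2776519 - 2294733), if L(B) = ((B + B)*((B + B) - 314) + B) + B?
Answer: 504371/5071252 ≈ 0.099457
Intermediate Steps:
d = -828
L(B) = 2*B + 2*B*(-314 + 2*B) (L(B) = ((2*B)*(2*B - 314) + B) + B = ((2*B)*(-314 + 2*B) + B) + B = (2*B*(-314 + 2*B) + B) + B = (B + 2*B*(-314 + 2*B)) + B = 2*B + 2*B*(-314 + 2*B))
(-3765035 + L(d))/(-2776519 - 2294733) = (-3765035 + 2*(-828)*(-313 + 2*(-828)))/(-2776519 - 2294733) = (-3765035 + 2*(-828)*(-313 - 1656))/(-5071252) = (-3765035 + 2*(-828)*(-1969))*(-1/5071252) = (-3765035 + 3260664)*(-1/5071252) = -504371*(-1/5071252) = 504371/5071252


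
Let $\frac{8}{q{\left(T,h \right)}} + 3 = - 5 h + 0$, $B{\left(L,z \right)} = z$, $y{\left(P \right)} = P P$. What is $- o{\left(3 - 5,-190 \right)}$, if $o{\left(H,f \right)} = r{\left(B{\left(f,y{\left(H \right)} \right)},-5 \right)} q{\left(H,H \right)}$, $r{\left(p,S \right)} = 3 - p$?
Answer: $\frac{8}{7} \approx 1.1429$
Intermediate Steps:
$y{\left(P \right)} = P^{2}$
$q{\left(T,h \right)} = \frac{8}{-3 - 5 h}$ ($q{\left(T,h \right)} = \frac{8}{-3 + \left(- 5 h + 0\right)} = \frac{8}{-3 - 5 h}$)
$o{\left(H,f \right)} = - \frac{8 \left(3 - H^{2}\right)}{3 + 5 H}$ ($o{\left(H,f \right)} = \left(3 - H^{2}\right) \left(- \frac{8}{3 + 5 H}\right) = - \frac{8 \left(3 - H^{2}\right)}{3 + 5 H}$)
$- o{\left(3 - 5,-190 \right)} = - \frac{8 \left(-3 + \left(3 - 5\right)^{2}\right)}{3 + 5 \left(3 - 5\right)} = - \frac{8 \left(-3 + \left(-2\right)^{2}\right)}{3 + 5 \left(-2\right)} = - \frac{8 \left(-3 + 4\right)}{3 - 10} = - \frac{8 \cdot 1}{-7} = - \frac{8 \left(-1\right) 1}{7} = \left(-1\right) \left(- \frac{8}{7}\right) = \frac{8}{7}$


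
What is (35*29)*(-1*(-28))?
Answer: 28420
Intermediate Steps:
(35*29)*(-1*(-28)) = 1015*28 = 28420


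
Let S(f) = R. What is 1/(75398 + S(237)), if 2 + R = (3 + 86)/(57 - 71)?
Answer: 14/1055455 ≈ 1.3264e-5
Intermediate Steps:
R = -117/14 (R = -2 + (3 + 86)/(57 - 71) = -2 + 89/(-14) = -2 + 89*(-1/14) = -2 - 89/14 = -117/14 ≈ -8.3571)
S(f) = -117/14
1/(75398 + S(237)) = 1/(75398 - 117/14) = 1/(1055455/14) = 14/1055455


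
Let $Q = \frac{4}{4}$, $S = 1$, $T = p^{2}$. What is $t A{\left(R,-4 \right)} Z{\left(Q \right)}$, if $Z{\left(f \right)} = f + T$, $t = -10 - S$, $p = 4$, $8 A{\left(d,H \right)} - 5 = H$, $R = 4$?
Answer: $- \frac{187}{8} \approx -23.375$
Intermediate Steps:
$A{\left(d,H \right)} = \frac{5}{8} + \frac{H}{8}$
$T = 16$ ($T = 4^{2} = 16$)
$Q = 1$ ($Q = 4 \cdot \frac{1}{4} = 1$)
$t = -11$ ($t = -10 - 1 = -11$)
$Z{\left(f \right)} = 16 + f$ ($Z{\left(f \right)} = f + 16 = 16 + f$)
$t A{\left(R,-4 \right)} Z{\left(Q \right)} = - 11 \left(\frac{5}{8} + \frac{1}{8} \left(-4\right)\right) \left(16 + 1\right) = - 11 \left(\frac{5}{8} - \frac{1}{2}\right) 17 = \left(-11\right) \frac{1}{8} \cdot 17 = \left(- \frac{11}{8}\right) 17 = - \frac{187}{8}$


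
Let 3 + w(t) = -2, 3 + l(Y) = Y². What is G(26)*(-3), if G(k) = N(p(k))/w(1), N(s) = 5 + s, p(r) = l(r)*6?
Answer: 12129/5 ≈ 2425.8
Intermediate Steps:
l(Y) = -3 + Y²
p(r) = -18 + 6*r² (p(r) = (-3 + r²)*6 = -18 + 6*r²)
w(t) = -5 (w(t) = -3 - 2 = -5)
G(k) = 13/5 - 6*k²/5 (G(k) = (5 + (-18 + 6*k²))/(-5) = (-13 + 6*k²)*(-⅕) = 13/5 - 6*k²/5)
G(26)*(-3) = (13/5 - 6/5*26²)*(-3) = (13/5 - 6/5*676)*(-3) = (13/5 - 4056/5)*(-3) = -4043/5*(-3) = 12129/5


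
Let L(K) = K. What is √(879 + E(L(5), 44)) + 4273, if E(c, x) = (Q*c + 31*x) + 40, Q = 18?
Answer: 4273 + √2373 ≈ 4321.7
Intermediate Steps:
E(c, x) = 40 + 18*c + 31*x (E(c, x) = (18*c + 31*x) + 40 = 40 + 18*c + 31*x)
√(879 + E(L(5), 44)) + 4273 = √(879 + (40 + 18*5 + 31*44)) + 4273 = √(879 + (40 + 90 + 1364)) + 4273 = √(879 + 1494) + 4273 = √2373 + 4273 = 4273 + √2373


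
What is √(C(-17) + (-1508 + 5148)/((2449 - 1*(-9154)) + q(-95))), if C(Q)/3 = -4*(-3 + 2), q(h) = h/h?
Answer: √103629522/2901 ≈ 3.5091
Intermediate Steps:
q(h) = 1
C(Q) = 12 (C(Q) = 3*(-4*(-3 + 2)) = 3*(-4*(-1)) = 3*4 = 12)
√(C(-17) + (-1508 + 5148)/((2449 - 1*(-9154)) + q(-95))) = √(12 + (-1508 + 5148)/((2449 - 1*(-9154)) + 1)) = √(12 + 3640/((2449 + 9154) + 1)) = √(12 + 3640/(11603 + 1)) = √(12 + 3640/11604) = √(12 + 3640*(1/11604)) = √(12 + 910/2901) = √(35722/2901) = √103629522/2901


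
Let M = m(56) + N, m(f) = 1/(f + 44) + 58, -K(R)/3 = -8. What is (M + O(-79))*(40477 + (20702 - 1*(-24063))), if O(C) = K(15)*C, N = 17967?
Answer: 68743453521/50 ≈ 1.3749e+9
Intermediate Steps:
K(R) = 24 (K(R) = -3*(-8) = 24)
m(f) = 58 + 1/(44 + f) (m(f) = 1/(44 + f) + 58 = 58 + 1/(44 + f))
O(C) = 24*C
M = 1802501/100 (M = (2553 + 58*56)/(44 + 56) + 17967 = (2553 + 3248)/100 + 17967 = (1/100)*5801 + 17967 = 5801/100 + 17967 = 1802501/100 ≈ 18025.)
(M + O(-79))*(40477 + (20702 - 1*(-24063))) = (1802501/100 + 24*(-79))*(40477 + (20702 - 1*(-24063))) = (1802501/100 - 1896)*(40477 + (20702 + 24063)) = 1612901*(40477 + 44765)/100 = (1612901/100)*85242 = 68743453521/50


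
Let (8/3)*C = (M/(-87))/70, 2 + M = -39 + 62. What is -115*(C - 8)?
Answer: 426949/464 ≈ 920.15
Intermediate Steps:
M = 21 (M = -2 + (-39 + 62) = -2 + 23 = 21)
C = -3/2320 (C = 3*((21/(-87))/70)/8 = 3*((21*(-1/87))*(1/70))/8 = 3*(-7/29*1/70)/8 = (3/8)*(-1/290) = -3/2320 ≈ -0.0012931)
-115*(C - 8) = -115*(-3/2320 - 8) = -115*(-18563/2320) = 426949/464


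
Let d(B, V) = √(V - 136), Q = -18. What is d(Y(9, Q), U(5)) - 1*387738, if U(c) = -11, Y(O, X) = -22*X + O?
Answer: -387738 + 7*I*√3 ≈ -3.8774e+5 + 12.124*I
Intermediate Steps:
Y(O, X) = O - 22*X
d(B, V) = √(-136 + V)
d(Y(9, Q), U(5)) - 1*387738 = √(-136 - 11) - 1*387738 = √(-147) - 387738 = 7*I*√3 - 387738 = -387738 + 7*I*√3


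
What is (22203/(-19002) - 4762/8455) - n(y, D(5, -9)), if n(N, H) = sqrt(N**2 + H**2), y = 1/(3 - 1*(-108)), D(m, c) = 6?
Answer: -92737963/53553970 - sqrt(443557)/111 ≈ -7.7317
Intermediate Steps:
y = 1/111 (y = 1/(3 + 108) = 1/111 ≈ 0.0090090)
n(N, H) = sqrt(H**2 + N**2)
(22203/(-19002) - 4762/8455) - n(y, D(5, -9)) = (22203/(-19002) - 4762/8455) - sqrt(6**2 + (1/111)**2) = (22203*(-1/19002) - 4762*1/8455) - sqrt(36 + 1/12321) = (-7401/6334 - 4762/8455) - sqrt(443557/12321) = -92737963/53553970 - sqrt(443557)/111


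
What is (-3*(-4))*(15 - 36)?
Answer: -252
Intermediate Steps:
(-3*(-4))*(15 - 36) = 12*(-21) = -252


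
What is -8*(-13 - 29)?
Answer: 336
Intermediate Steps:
-8*(-13 - 29) = -8*(-42) = 336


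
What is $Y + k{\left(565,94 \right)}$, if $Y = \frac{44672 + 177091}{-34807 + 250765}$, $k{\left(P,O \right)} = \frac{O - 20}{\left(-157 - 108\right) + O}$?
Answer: $\frac{7313527}{12309606} \approx 0.59413$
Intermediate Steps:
$k{\left(P,O \right)} = \frac{-20 + O}{-265 + O}$
$Y = \frac{73921}{71986}$ ($Y = \frac{221763}{215958} = 221763 \cdot \frac{1}{215958} = \frac{73921}{71986} \approx 1.0269$)
$Y + k{\left(565,94 \right)} = \frac{73921}{71986} + \frac{-20 + 94}{-265 + 94} = \frac{73921}{71986} + \frac{1}{-171} \cdot 74 = \frac{73921}{71986} - \frac{74}{171} = \frac{7313527}{12309606}$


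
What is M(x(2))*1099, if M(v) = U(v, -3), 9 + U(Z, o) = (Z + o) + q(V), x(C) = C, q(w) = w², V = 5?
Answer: 16485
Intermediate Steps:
U(Z, o) = 16 + Z + o (U(Z, o) = -9 + ((Z + o) + 5²) = -9 + ((Z + o) + 25) = -9 + (25 + Z + o) = 16 + Z + o)
M(v) = 13 + v (M(v) = 16 + v - 3 = 13 + v)
M(x(2))*1099 = (13 + 2)*1099 = 15*1099 = 16485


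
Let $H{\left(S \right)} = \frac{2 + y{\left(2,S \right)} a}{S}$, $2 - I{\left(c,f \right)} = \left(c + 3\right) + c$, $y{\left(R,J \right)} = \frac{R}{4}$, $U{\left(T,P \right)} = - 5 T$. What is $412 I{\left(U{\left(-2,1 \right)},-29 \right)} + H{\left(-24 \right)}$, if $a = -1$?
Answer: $- \frac{138433}{16} \approx -8652.1$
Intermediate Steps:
$y{\left(R,J \right)} = \frac{R}{4}$ ($y{\left(R,J \right)} = R \frac{1}{4} = \frac{R}{4}$)
$I{\left(c,f \right)} = -1 - 2 c$ ($I{\left(c,f \right)} = 2 - \left(\left(c + 3\right) + c\right) = 2 - \left(\left(3 + c\right) + c\right) = 2 - \left(3 + 2 c\right) = -1 - 2 c$)
$H{\left(S \right)} = \frac{3}{2 S}$ ($H{\left(S \right)} = \frac{2 + \frac{1}{4} \cdot 2 \left(-1\right)}{S} = \frac{2 + \frac{1}{2} \left(-1\right)}{S} = \frac{2 - \frac{1}{2}}{S} = \frac{3}{2 S}$)
$412 I{\left(U{\left(-2,1 \right)},-29 \right)} + H{\left(-24 \right)} = 412 \left(-1 - 2 \left(\left(-5\right) \left(-2\right)\right)\right) + \frac{3}{2 \left(-24\right)} = 412 \left(-1 - 20\right) + \frac{3}{2} \left(- \frac{1}{24}\right) = 412 \left(-1 - 20\right) - \frac{1}{16} = 412 \left(-21\right) - \frac{1}{16} = -8652 - \frac{1}{16} = - \frac{138433}{16}$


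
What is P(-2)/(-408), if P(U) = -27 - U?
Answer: 25/408 ≈ 0.061275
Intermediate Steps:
P(-2)/(-408) = (-27 - 1*(-2))/(-408) = (-27 + 2)*(-1/408) = -25*(-1/408) = 25/408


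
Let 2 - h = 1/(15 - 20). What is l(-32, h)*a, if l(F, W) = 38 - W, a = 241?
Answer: 43139/5 ≈ 8627.8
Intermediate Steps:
h = 11/5 (h = 2 - 1/(15 - 20) = 2 - 1/(-5) = 2 - 1*(-1/5) = 2 + 1/5 = 11/5 ≈ 2.2000)
l(-32, h)*a = (38 - 1*11/5)*241 = (38 - 11/5)*241 = (179/5)*241 = 43139/5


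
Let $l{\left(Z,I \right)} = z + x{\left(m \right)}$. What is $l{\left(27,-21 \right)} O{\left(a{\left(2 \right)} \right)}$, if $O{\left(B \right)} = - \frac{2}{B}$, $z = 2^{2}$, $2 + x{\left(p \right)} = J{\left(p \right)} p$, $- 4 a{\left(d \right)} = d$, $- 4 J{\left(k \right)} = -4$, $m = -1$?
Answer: $4$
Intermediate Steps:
$J{\left(k \right)} = 1$ ($J{\left(k \right)} = \left(- \frac{1}{4}\right) \left(-4\right) = 1$)
$a{\left(d \right)} = - \frac{d}{4}$
$x{\left(p \right)} = -2 + p$ ($x{\left(p \right)} = -2 + 1 p = -2 + p$)
$z = 4$
$l{\left(Z,I \right)} = 1$ ($l{\left(Z,I \right)} = 4 - 3 = 1$)
$l{\left(27,-21 \right)} O{\left(a{\left(2 \right)} \right)} = 1 \left(- \frac{2}{\left(- \frac{1}{4}\right) 2}\right) = 1 \left(- \frac{2}{- \frac{1}{2}}\right) = 1 \left(\left(-2\right) \left(-2\right)\right) = 1 \cdot 4 = 4$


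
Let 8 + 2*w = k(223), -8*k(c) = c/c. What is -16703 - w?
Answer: -267183/16 ≈ -16699.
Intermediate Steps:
k(c) = -1/8 (k(c) = -c/(8*c) = -1/8*1 = -1/8)
w = -65/16 (w = -4 + (1/2)*(-1/8) = -4 - 1/16 = -65/16 ≈ -4.0625)
-16703 - w = -16703 - 1*(-65/16) = -16703 + 65/16 = -267183/16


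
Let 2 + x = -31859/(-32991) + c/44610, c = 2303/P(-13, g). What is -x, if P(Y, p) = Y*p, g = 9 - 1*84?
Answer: 494698458659/478311765750 ≈ 1.0343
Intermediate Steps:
g = -75 (g = 9 - 84 = -75)
c = 2303/975 (c = 2303/((-13*(-75))) = 2303/975 ≈ 2.3621)
x = -494698458659/478311765750 (x = -2 + (-31859/(-32991) + (2303/975)/44610) = -2 + (-31859*(-1/32991) + (2303/975)*(1/44610)) = -2 + (31859/32991 + 2303/43494750) = -2 + 461925072841/478311765750 = -494698458659/478311765750 ≈ -1.0343)
-x = -1*(-494698458659/478311765750) = 494698458659/478311765750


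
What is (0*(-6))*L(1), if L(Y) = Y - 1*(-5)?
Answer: 0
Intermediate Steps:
L(Y) = 5 + Y (L(Y) = Y + 5 = 5 + Y)
(0*(-6))*L(1) = (0*(-6))*(5 + 1) = 0*6 = 0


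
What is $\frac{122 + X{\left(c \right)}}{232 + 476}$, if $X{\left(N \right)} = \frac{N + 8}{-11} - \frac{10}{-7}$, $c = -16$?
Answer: $\frac{2390}{13629} \approx 0.17536$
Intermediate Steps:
$X{\left(N \right)} = \frac{54}{77} - \frac{N}{11}$ ($X{\left(N \right)} = \left(8 + N\right) \left(- \frac{1}{11}\right) - - \frac{10}{7} = \left(- \frac{8}{11} - \frac{N}{11}\right) + \frac{10}{7} = \frac{54}{77} - \frac{N}{11}$)
$\frac{122 + X{\left(c \right)}}{232 + 476} = \frac{122 + \left(\frac{54}{77} - - \frac{16}{11}\right)}{232 + 476} = \frac{122 + \left(\frac{54}{77} + \frac{16}{11}\right)}{708} = \left(122 + \frac{166}{77}\right) \frac{1}{708} = \frac{9560}{77} \cdot \frac{1}{708} = \frac{2390}{13629}$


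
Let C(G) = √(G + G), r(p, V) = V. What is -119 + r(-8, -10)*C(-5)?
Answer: -119 - 10*I*√10 ≈ -119.0 - 31.623*I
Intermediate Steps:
C(G) = √2*√G (C(G) = √(2*G) = √2*√G)
-119 + r(-8, -10)*C(-5) = -119 - 10*√2*√(-5) = -119 - 10*√2*I*√5 = -119 - 10*I*√10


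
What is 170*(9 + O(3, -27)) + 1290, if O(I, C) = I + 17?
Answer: 6220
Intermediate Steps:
O(I, C) = 17 + I
170*(9 + O(3, -27)) + 1290 = 170*(9 + (17 + 3)) + 1290 = 170*(9 + 20) + 1290 = 170*29 + 1290 = 4930 + 1290 = 6220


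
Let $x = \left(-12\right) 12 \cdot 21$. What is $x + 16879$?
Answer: $13855$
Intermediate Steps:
$x = -3024$ ($x = \left(-144\right) 21 = -3024$)
$x + 16879 = -3024 + 16879 = 13855$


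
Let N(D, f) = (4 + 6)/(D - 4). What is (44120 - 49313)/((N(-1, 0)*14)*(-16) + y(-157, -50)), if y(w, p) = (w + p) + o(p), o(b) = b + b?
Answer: -1731/47 ≈ -36.830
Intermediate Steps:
o(b) = 2*b
y(w, p) = w + 3*p (y(w, p) = (w + p) + 2*p = (p + w) + 2*p = w + 3*p)
N(D, f) = 10/(-4 + D)
(44120 - 49313)/((N(-1, 0)*14)*(-16) + y(-157, -50)) = (44120 - 49313)/(((10/(-4 - 1))*14)*(-16) + (-157 + 3*(-50))) = -5193/(((10/(-5))*14)*(-16) + (-157 - 150)) = -5193/(((10*(-⅕))*14)*(-16) - 307) = -5193/(-2*14*(-16) - 307) = -5193/(-28*(-16) - 307) = -5193/(448 - 307) = -5193/141 = -5193*1/141 = -1731/47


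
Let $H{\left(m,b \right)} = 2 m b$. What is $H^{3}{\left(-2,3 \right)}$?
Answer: $-1728$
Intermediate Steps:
$H{\left(m,b \right)} = 2 b m$
$H^{3}{\left(-2,3 \right)} = \left(2 \cdot 3 \left(-2\right)\right)^{3} = \left(-12\right)^{3} = -1728$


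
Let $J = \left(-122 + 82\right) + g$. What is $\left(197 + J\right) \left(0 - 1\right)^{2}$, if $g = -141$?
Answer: $16$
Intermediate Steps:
$J = -181$ ($J = \left(-122 + 82\right) - 141 = -40 - 141 = -181$)
$\left(197 + J\right) \left(0 - 1\right)^{2} = \left(197 - 181\right) \left(0 - 1\right)^{2} = 16 \left(-1\right)^{2} = 16 \cdot 1 = 16$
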